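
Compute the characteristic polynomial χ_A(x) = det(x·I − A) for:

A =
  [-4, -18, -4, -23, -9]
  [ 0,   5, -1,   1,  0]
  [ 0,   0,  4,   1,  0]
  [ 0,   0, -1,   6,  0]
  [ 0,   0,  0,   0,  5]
x^5 - 16*x^4 + 70*x^3 + 100*x^2 - 1375*x + 2500

Expanding det(x·I − A) (e.g. by cofactor expansion or by noting that A is similar to its Jordan form J, which has the same characteristic polynomial as A) gives
  χ_A(x) = x^5 - 16*x^4 + 70*x^3 + 100*x^2 - 1375*x + 2500
which factors as (x - 5)^4*(x + 4). The eigenvalues (with algebraic multiplicities) are λ = -4 with multiplicity 1, λ = 5 with multiplicity 4.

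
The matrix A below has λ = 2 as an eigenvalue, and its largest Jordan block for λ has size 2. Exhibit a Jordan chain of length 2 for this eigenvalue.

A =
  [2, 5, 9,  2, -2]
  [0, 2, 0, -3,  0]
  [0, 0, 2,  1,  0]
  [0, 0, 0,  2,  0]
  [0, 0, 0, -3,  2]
A Jordan chain for λ = 2 of length 2:
v_1 = (5, 0, 0, 0, 0)ᵀ
v_2 = (0, 1, 0, 0, 0)ᵀ

Let N = A − (2)·I. We want v_2 with N^2 v_2 = 0 but N^1 v_2 ≠ 0; then v_{j-1} := N · v_j for j = 2, …, 2.

Pick v_2 = (0, 1, 0, 0, 0)ᵀ.
Then v_1 = N · v_2 = (5, 0, 0, 0, 0)ᵀ.

Sanity check: (A − (2)·I) v_1 = (0, 0, 0, 0, 0)ᵀ = 0. ✓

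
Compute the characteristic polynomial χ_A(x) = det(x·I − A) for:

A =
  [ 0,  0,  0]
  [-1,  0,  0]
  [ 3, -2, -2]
x^3 + 2*x^2

Expanding det(x·I − A) (e.g. by cofactor expansion or by noting that A is similar to its Jordan form J, which has the same characteristic polynomial as A) gives
  χ_A(x) = x^3 + 2*x^2
which factors as x^2*(x + 2). The eigenvalues (with algebraic multiplicities) are λ = -2 with multiplicity 1, λ = 0 with multiplicity 2.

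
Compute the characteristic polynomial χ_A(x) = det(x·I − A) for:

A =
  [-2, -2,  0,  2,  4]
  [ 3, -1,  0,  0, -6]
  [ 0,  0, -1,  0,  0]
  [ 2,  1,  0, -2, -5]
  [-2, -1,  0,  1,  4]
x^5 + 2*x^4 - 2*x^3 - 8*x^2 - 7*x - 2

Expanding det(x·I − A) (e.g. by cofactor expansion or by noting that A is similar to its Jordan form J, which has the same characteristic polynomial as A) gives
  χ_A(x) = x^5 + 2*x^4 - 2*x^3 - 8*x^2 - 7*x - 2
which factors as (x - 2)*(x + 1)^4. The eigenvalues (with algebraic multiplicities) are λ = -1 with multiplicity 4, λ = 2 with multiplicity 1.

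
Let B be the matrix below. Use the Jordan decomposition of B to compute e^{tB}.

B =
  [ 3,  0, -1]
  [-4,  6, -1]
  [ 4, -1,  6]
e^{tB} =
  [-2*t*exp(5*t) + exp(5*t), t^2*exp(5*t)/2, t^2*exp(5*t)/2 - t*exp(5*t)]
  [-4*t*exp(5*t), t^2*exp(5*t) + t*exp(5*t) + exp(5*t), t^2*exp(5*t) - t*exp(5*t)]
  [4*t*exp(5*t), -t^2*exp(5*t) - t*exp(5*t), -t^2*exp(5*t) + t*exp(5*t) + exp(5*t)]

Strategy: write B = P · J · P⁻¹ where J is a Jordan canonical form, so e^{tB} = P · e^{tJ} · P⁻¹, and e^{tJ} can be computed block-by-block.

B has Jordan form
J =
  [5, 1, 0]
  [0, 5, 1]
  [0, 0, 5]
(up to reordering of blocks).

Per-block formulas:
  For a 3×3 Jordan block J_3(5): exp(t · J_3(5)) = e^(5t)·(I + t·N + (t^2/2)·N^2), where N is the 3×3 nilpotent shift.

After assembling e^{tJ} and conjugating by P, we get:

e^{tB} =
  [-2*t*exp(5*t) + exp(5*t), t^2*exp(5*t)/2, t^2*exp(5*t)/2 - t*exp(5*t)]
  [-4*t*exp(5*t), t^2*exp(5*t) + t*exp(5*t) + exp(5*t), t^2*exp(5*t) - t*exp(5*t)]
  [4*t*exp(5*t), -t^2*exp(5*t) - t*exp(5*t), -t^2*exp(5*t) + t*exp(5*t) + exp(5*t)]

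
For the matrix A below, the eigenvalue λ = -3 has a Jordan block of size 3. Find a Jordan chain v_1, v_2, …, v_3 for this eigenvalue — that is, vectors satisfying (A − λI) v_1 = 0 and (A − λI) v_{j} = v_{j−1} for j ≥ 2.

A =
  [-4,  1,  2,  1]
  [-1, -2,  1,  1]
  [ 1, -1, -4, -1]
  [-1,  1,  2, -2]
A Jordan chain for λ = -3 of length 3:
v_1 = (1, 0, 0, 1)ᵀ
v_2 = (-1, -1, 1, -1)ᵀ
v_3 = (1, 0, 0, 0)ᵀ

Let N = A − (-3)·I. We want v_3 with N^3 v_3 = 0 but N^2 v_3 ≠ 0; then v_{j-1} := N · v_j for j = 3, …, 2.

Pick v_3 = (1, 0, 0, 0)ᵀ.
Then v_2 = N · v_3 = (-1, -1, 1, -1)ᵀ.
Then v_1 = N · v_2 = (1, 0, 0, 1)ᵀ.

Sanity check: (A − (-3)·I) v_1 = (0, 0, 0, 0)ᵀ = 0. ✓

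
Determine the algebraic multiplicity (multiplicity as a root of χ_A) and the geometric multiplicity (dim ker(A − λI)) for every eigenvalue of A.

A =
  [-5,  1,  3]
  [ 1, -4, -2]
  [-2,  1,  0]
λ = -3: alg = 3, geom = 1

Step 1 — factor the characteristic polynomial to read off the algebraic multiplicities:
  χ_A(x) = (x + 3)^3

Step 2 — compute geometric multiplicities via the rank-nullity identity g(λ) = n − rank(A − λI):
  rank(A − (-3)·I) = 2, so dim ker(A − (-3)·I) = n − 2 = 1

Summary:
  λ = -3: algebraic multiplicity = 3, geometric multiplicity = 1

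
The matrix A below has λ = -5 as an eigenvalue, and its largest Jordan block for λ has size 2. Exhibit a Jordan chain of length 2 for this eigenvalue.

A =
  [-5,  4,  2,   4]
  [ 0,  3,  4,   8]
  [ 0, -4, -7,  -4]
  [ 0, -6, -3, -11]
A Jordan chain for λ = -5 of length 2:
v_1 = (4, 8, -4, -6)ᵀ
v_2 = (0, 1, 0, 0)ᵀ

Let N = A − (-5)·I. We want v_2 with N^2 v_2 = 0 but N^1 v_2 ≠ 0; then v_{j-1} := N · v_j for j = 2, …, 2.

Pick v_2 = (0, 1, 0, 0)ᵀ.
Then v_1 = N · v_2 = (4, 8, -4, -6)ᵀ.

Sanity check: (A − (-5)·I) v_1 = (0, 0, 0, 0)ᵀ = 0. ✓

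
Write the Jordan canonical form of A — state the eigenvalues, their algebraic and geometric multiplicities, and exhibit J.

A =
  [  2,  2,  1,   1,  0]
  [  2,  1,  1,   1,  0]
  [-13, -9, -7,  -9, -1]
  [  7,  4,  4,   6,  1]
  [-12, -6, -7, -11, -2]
J_3(0) ⊕ J_2(0)

The characteristic polynomial is
  det(x·I − A) = x^5

Eigenvalues and multiplicities (the geometric multiplicity of λ is n − rank(A − λI), which equals the number of Jordan blocks for λ):
  λ = 0: algebraic multiplicity = 5, geometric multiplicity = 2

Determining the block sizes for each eigenvalue:
  λ = 0: with am = 5 and gm = 2, the partition is not yet determined (e.g. several partitions of 5 into 2 parts exist). Let N = A − (0)·I. Computing rank(N^1) = 3, rank(N^2) = 1, rank(N^3) = 0; the number of blocks of size ≥ j is rank(N^{j−1}) − rank(N^j), giving [2, 2, 1]. So we have 1 block(s) of size 3, 1 block(s) of size 2 → block sizes [3, 2]

Assembling the blocks gives a Jordan form
J =
  [0, 1, 0, 0, 0]
  [0, 0, 1, 0, 0]
  [0, 0, 0, 0, 0]
  [0, 0, 0, 0, 1]
  [0, 0, 0, 0, 0]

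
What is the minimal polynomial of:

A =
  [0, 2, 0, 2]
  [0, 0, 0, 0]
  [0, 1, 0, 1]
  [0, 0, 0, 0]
x^2

The characteristic polynomial is χ_A(x) = x^4, so the eigenvalues are known. The minimal polynomial is
  m_A(x) = Π_λ (x − λ)^{k_λ}
where k_λ is the size of the *largest* Jordan block for λ (equivalently, the smallest k with (A − λI)^k v = 0 for every generalised eigenvector v of λ).

  λ = 0: largest Jordan block has size 2, contributing (x − 0)^2

So m_A(x) = x^2 = x^2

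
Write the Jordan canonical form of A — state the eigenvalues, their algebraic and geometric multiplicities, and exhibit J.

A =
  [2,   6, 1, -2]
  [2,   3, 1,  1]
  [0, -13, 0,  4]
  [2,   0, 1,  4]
J_1(0) ⊕ J_3(3)

The characteristic polynomial is
  det(x·I − A) = x^4 - 9*x^3 + 27*x^2 - 27*x = x*(x - 3)^3

Eigenvalues and multiplicities (the geometric multiplicity of λ is n − rank(A − λI), which equals the number of Jordan blocks for λ):
  λ = 0: algebraic multiplicity = 1, geometric multiplicity = 1
  λ = 3: algebraic multiplicity = 3, geometric multiplicity = 1

Determining the block sizes for each eigenvalue:
  λ = 0: one block (gm = 1), so the single block has size am = 1 → block sizes [1]
  λ = 3: one block (gm = 1), so the single block has size am = 3 → block sizes [3]

Assembling the blocks gives a Jordan form
J =
  [0, 0, 0, 0]
  [0, 3, 1, 0]
  [0, 0, 3, 1]
  [0, 0, 0, 3]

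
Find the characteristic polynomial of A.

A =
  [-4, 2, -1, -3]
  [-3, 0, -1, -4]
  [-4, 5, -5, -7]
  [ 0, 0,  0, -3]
x^4 + 12*x^3 + 54*x^2 + 108*x + 81

Expanding det(x·I − A) (e.g. by cofactor expansion or by noting that A is similar to its Jordan form J, which has the same characteristic polynomial as A) gives
  χ_A(x) = x^4 + 12*x^3 + 54*x^2 + 108*x + 81
which factors as (x + 3)^4. The eigenvalues (with algebraic multiplicities) are λ = -3 with multiplicity 4.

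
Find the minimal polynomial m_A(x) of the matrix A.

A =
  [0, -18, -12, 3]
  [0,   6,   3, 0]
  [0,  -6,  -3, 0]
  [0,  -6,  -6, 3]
x^2 - 3*x

The characteristic polynomial is χ_A(x) = x^2*(x - 3)^2, so the eigenvalues are known. The minimal polynomial is
  m_A(x) = Π_λ (x − λ)^{k_λ}
where k_λ is the size of the *largest* Jordan block for λ (equivalently, the smallest k with (A − λI)^k v = 0 for every generalised eigenvector v of λ).

  λ = 0: largest Jordan block has size 1, contributing (x − 0)
  λ = 3: largest Jordan block has size 1, contributing (x − 3)

So m_A(x) = x*(x - 3) = x^2 - 3*x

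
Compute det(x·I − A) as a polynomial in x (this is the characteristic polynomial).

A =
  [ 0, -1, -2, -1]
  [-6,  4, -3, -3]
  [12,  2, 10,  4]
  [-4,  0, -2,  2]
x^4 - 16*x^3 + 96*x^2 - 256*x + 256

Expanding det(x·I − A) (e.g. by cofactor expansion or by noting that A is similar to its Jordan form J, which has the same characteristic polynomial as A) gives
  χ_A(x) = x^4 - 16*x^3 + 96*x^2 - 256*x + 256
which factors as (x - 4)^4. The eigenvalues (with algebraic multiplicities) are λ = 4 with multiplicity 4.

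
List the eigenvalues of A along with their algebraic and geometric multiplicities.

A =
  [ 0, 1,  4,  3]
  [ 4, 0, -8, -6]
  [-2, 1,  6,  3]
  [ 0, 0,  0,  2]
λ = 2: alg = 4, geom = 3

Step 1 — factor the characteristic polynomial to read off the algebraic multiplicities:
  χ_A(x) = (x - 2)^4

Step 2 — compute geometric multiplicities via the rank-nullity identity g(λ) = n − rank(A − λI):
  rank(A − (2)·I) = 1, so dim ker(A − (2)·I) = n − 1 = 3

Summary:
  λ = 2: algebraic multiplicity = 4, geometric multiplicity = 3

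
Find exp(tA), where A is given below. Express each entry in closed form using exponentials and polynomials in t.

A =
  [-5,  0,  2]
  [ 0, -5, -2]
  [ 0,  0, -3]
e^{tA} =
  [exp(-5*t), 0, exp(-3*t) - exp(-5*t)]
  [0, exp(-5*t), -exp(-3*t) + exp(-5*t)]
  [0, 0, exp(-3*t)]

Strategy: write A = P · J · P⁻¹ where J is a Jordan canonical form, so e^{tA} = P · e^{tJ} · P⁻¹, and e^{tJ} can be computed block-by-block.

A has Jordan form
J =
  [-5,  0,  0]
  [ 0, -5,  0]
  [ 0,  0, -3]
(up to reordering of blocks).

Per-block formulas:
  For a 1×1 block at λ = -5: exp(t · [-5]) = [e^(-5t)].
  For a 1×1 block at λ = -3: exp(t · [-3]) = [e^(-3t)].

After assembling e^{tJ} and conjugating by P, we get:

e^{tA} =
  [exp(-5*t), 0, exp(-3*t) - exp(-5*t)]
  [0, exp(-5*t), -exp(-3*t) + exp(-5*t)]
  [0, 0, exp(-3*t)]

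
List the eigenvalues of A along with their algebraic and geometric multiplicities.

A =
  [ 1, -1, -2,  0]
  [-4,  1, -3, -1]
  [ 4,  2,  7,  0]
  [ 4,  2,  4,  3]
λ = 3: alg = 4, geom = 2

Step 1 — factor the characteristic polynomial to read off the algebraic multiplicities:
  χ_A(x) = (x - 3)^4

Step 2 — compute geometric multiplicities via the rank-nullity identity g(λ) = n − rank(A − λI):
  rank(A − (3)·I) = 2, so dim ker(A − (3)·I) = n − 2 = 2

Summary:
  λ = 3: algebraic multiplicity = 4, geometric multiplicity = 2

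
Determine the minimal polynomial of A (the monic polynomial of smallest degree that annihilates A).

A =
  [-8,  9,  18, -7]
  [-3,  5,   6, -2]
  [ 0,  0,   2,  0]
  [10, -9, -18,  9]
x^3 - 6*x^2 + 12*x - 8

The characteristic polynomial is χ_A(x) = (x - 2)^4, so the eigenvalues are known. The minimal polynomial is
  m_A(x) = Π_λ (x − λ)^{k_λ}
where k_λ is the size of the *largest* Jordan block for λ (equivalently, the smallest k with (A − λI)^k v = 0 for every generalised eigenvector v of λ).

  λ = 2: largest Jordan block has size 3, contributing (x − 2)^3

So m_A(x) = (x - 2)^3 = x^3 - 6*x^2 + 12*x - 8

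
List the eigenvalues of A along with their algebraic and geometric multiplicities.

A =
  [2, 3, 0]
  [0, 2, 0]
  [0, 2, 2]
λ = 2: alg = 3, geom = 2

Step 1 — factor the characteristic polynomial to read off the algebraic multiplicities:
  χ_A(x) = (x - 2)^3

Step 2 — compute geometric multiplicities via the rank-nullity identity g(λ) = n − rank(A − λI):
  rank(A − (2)·I) = 1, so dim ker(A − (2)·I) = n − 1 = 2

Summary:
  λ = 2: algebraic multiplicity = 3, geometric multiplicity = 2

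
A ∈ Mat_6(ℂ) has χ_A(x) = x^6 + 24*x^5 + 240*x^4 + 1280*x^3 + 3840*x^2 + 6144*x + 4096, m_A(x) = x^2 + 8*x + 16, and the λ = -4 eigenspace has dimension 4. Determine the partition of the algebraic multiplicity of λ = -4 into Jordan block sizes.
Block sizes for λ = -4: [2, 2, 1, 1]

Step 1 — from the characteristic polynomial, algebraic multiplicity of λ = -4 is 6. From dim ker(A − (-4)·I) = 4, there are exactly 4 Jordan blocks for λ = -4.
Step 2 — from the minimal polynomial, the factor (x + 4)^2 tells us the largest block for λ = -4 has size 2.
Step 3 — with total size 6, 4 blocks, and largest block 2, the block sizes (in nonincreasing order) are [2, 2, 1, 1].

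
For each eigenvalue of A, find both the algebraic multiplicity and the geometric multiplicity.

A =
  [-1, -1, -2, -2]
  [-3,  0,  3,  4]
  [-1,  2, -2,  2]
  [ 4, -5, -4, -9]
λ = -3: alg = 4, geom = 2

Step 1 — factor the characteristic polynomial to read off the algebraic multiplicities:
  χ_A(x) = (x + 3)^4

Step 2 — compute geometric multiplicities via the rank-nullity identity g(λ) = n − rank(A − λI):
  rank(A − (-3)·I) = 2, so dim ker(A − (-3)·I) = n − 2 = 2

Summary:
  λ = -3: algebraic multiplicity = 4, geometric multiplicity = 2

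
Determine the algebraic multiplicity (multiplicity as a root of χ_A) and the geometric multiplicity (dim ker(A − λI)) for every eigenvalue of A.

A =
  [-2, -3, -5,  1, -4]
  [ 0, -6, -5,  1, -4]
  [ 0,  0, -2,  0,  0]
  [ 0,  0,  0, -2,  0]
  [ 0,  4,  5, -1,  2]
λ = -2: alg = 5, geom = 3

Step 1 — factor the characteristic polynomial to read off the algebraic multiplicities:
  χ_A(x) = (x + 2)^5

Step 2 — compute geometric multiplicities via the rank-nullity identity g(λ) = n − rank(A − λI):
  rank(A − (-2)·I) = 2, so dim ker(A − (-2)·I) = n − 2 = 3

Summary:
  λ = -2: algebraic multiplicity = 5, geometric multiplicity = 3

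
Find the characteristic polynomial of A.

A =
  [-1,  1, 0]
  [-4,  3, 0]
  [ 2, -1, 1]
x^3 - 3*x^2 + 3*x - 1

Expanding det(x·I − A) (e.g. by cofactor expansion or by noting that A is similar to its Jordan form J, which has the same characteristic polynomial as A) gives
  χ_A(x) = x^3 - 3*x^2 + 3*x - 1
which factors as (x - 1)^3. The eigenvalues (with algebraic multiplicities) are λ = 1 with multiplicity 3.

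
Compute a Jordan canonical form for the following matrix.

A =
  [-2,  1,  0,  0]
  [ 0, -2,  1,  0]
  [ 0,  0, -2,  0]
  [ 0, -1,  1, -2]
J_3(-2) ⊕ J_1(-2)

The characteristic polynomial is
  det(x·I − A) = x^4 + 8*x^3 + 24*x^2 + 32*x + 16 = (x + 2)^4

Eigenvalues and multiplicities (the geometric multiplicity of λ is n − rank(A − λI), which equals the number of Jordan blocks for λ):
  λ = -2: algebraic multiplicity = 4, geometric multiplicity = 2

Determining the block sizes for each eigenvalue:
  λ = -2: with am = 4 and gm = 2, the partition is not yet determined (e.g. several partitions of 4 into 2 parts exist). Let N = A − (-2)·I. Computing rank(N^1) = 2, rank(N^2) = 1, rank(N^3) = 0; the number of blocks of size ≥ j is rank(N^{j−1}) − rank(N^j), giving [2, 1, 1]. So we have 1 block(s) of size 3, 1 block(s) of size 1 → block sizes [3, 1]

Assembling the blocks gives a Jordan form
J =
  [-2,  1,  0,  0]
  [ 0, -2,  1,  0]
  [ 0,  0, -2,  0]
  [ 0,  0,  0, -2]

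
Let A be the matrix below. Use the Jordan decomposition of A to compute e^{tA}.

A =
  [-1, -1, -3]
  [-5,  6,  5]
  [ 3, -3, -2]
e^{tA} =
  [-2*t*exp(t) + exp(t), 3*t^2*exp(t) - t*exp(t), 5*t^2*exp(t) - 3*t*exp(t)]
  [-5*t*exp(t), 15*t^2*exp(t)/2 + 5*t*exp(t) + exp(t), 25*t^2*exp(t)/2 + 5*t*exp(t)]
  [3*t*exp(t), -9*t^2*exp(t)/2 - 3*t*exp(t), -15*t^2*exp(t)/2 - 3*t*exp(t) + exp(t)]

Strategy: write A = P · J · P⁻¹ where J is a Jordan canonical form, so e^{tA} = P · e^{tJ} · P⁻¹, and e^{tJ} can be computed block-by-block.

A has Jordan form
J =
  [1, 1, 0]
  [0, 1, 1]
  [0, 0, 1]
(up to reordering of blocks).

Per-block formulas:
  For a 3×3 Jordan block J_3(1): exp(t · J_3(1)) = e^(1t)·(I + t·N + (t^2/2)·N^2), where N is the 3×3 nilpotent shift.

After assembling e^{tJ} and conjugating by P, we get:

e^{tA} =
  [-2*t*exp(t) + exp(t), 3*t^2*exp(t) - t*exp(t), 5*t^2*exp(t) - 3*t*exp(t)]
  [-5*t*exp(t), 15*t^2*exp(t)/2 + 5*t*exp(t) + exp(t), 25*t^2*exp(t)/2 + 5*t*exp(t)]
  [3*t*exp(t), -9*t^2*exp(t)/2 - 3*t*exp(t), -15*t^2*exp(t)/2 - 3*t*exp(t) + exp(t)]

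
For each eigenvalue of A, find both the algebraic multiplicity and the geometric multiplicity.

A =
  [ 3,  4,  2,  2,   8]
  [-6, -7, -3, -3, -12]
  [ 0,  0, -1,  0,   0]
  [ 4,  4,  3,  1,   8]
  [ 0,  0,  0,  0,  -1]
λ = -1: alg = 5, geom = 3

Step 1 — factor the characteristic polynomial to read off the algebraic multiplicities:
  χ_A(x) = (x + 1)^5

Step 2 — compute geometric multiplicities via the rank-nullity identity g(λ) = n − rank(A − λI):
  rank(A − (-1)·I) = 2, so dim ker(A − (-1)·I) = n − 2 = 3

Summary:
  λ = -1: algebraic multiplicity = 5, geometric multiplicity = 3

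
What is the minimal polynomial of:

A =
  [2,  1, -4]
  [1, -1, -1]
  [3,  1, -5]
x^3 + 4*x^2 + 5*x + 2

The characteristic polynomial is χ_A(x) = (x + 1)^2*(x + 2), so the eigenvalues are known. The minimal polynomial is
  m_A(x) = Π_λ (x − λ)^{k_λ}
where k_λ is the size of the *largest* Jordan block for λ (equivalently, the smallest k with (A − λI)^k v = 0 for every generalised eigenvector v of λ).

  λ = -2: largest Jordan block has size 1, contributing (x + 2)
  λ = -1: largest Jordan block has size 2, contributing (x + 1)^2

So m_A(x) = (x + 1)^2*(x + 2) = x^3 + 4*x^2 + 5*x + 2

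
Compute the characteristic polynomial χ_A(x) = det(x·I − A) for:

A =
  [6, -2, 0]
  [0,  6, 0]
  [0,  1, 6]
x^3 - 18*x^2 + 108*x - 216

Expanding det(x·I − A) (e.g. by cofactor expansion or by noting that A is similar to its Jordan form J, which has the same characteristic polynomial as A) gives
  χ_A(x) = x^3 - 18*x^2 + 108*x - 216
which factors as (x - 6)^3. The eigenvalues (with algebraic multiplicities) are λ = 6 with multiplicity 3.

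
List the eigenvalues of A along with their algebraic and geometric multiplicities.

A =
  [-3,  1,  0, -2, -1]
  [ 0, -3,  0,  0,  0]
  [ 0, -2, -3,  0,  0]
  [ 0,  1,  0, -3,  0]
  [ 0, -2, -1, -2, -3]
λ = -3: alg = 5, geom = 2

Step 1 — factor the characteristic polynomial to read off the algebraic multiplicities:
  χ_A(x) = (x + 3)^5

Step 2 — compute geometric multiplicities via the rank-nullity identity g(λ) = n − rank(A − λI):
  rank(A − (-3)·I) = 3, so dim ker(A − (-3)·I) = n − 3 = 2

Summary:
  λ = -3: algebraic multiplicity = 5, geometric multiplicity = 2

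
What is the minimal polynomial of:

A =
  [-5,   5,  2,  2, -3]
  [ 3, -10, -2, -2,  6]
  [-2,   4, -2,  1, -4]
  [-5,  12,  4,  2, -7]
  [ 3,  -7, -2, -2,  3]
x^5 + 12*x^4 + 57*x^3 + 134*x^2 + 156*x + 72

The characteristic polynomial is χ_A(x) = (x + 2)^3*(x + 3)^2, so the eigenvalues are known. The minimal polynomial is
  m_A(x) = Π_λ (x − λ)^{k_λ}
where k_λ is the size of the *largest* Jordan block for λ (equivalently, the smallest k with (A − λI)^k v = 0 for every generalised eigenvector v of λ).

  λ = -3: largest Jordan block has size 2, contributing (x + 3)^2
  λ = -2: largest Jordan block has size 3, contributing (x + 2)^3

So m_A(x) = (x + 2)^3*(x + 3)^2 = x^5 + 12*x^4 + 57*x^3 + 134*x^2 + 156*x + 72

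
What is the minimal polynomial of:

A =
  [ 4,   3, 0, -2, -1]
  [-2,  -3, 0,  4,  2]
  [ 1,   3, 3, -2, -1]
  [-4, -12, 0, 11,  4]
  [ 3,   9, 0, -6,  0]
x^2 - 6*x + 9

The characteristic polynomial is χ_A(x) = (x - 3)^5, so the eigenvalues are known. The minimal polynomial is
  m_A(x) = Π_λ (x − λ)^{k_λ}
where k_λ is the size of the *largest* Jordan block for λ (equivalently, the smallest k with (A − λI)^k v = 0 for every generalised eigenvector v of λ).

  λ = 3: largest Jordan block has size 2, contributing (x − 3)^2

So m_A(x) = (x - 3)^2 = x^2 - 6*x + 9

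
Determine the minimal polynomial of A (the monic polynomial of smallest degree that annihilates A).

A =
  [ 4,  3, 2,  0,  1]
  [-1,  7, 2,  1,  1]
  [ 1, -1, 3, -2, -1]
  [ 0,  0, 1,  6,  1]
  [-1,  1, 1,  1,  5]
x^3 - 15*x^2 + 75*x - 125

The characteristic polynomial is χ_A(x) = (x - 5)^5, so the eigenvalues are known. The minimal polynomial is
  m_A(x) = Π_λ (x − λ)^{k_λ}
where k_λ is the size of the *largest* Jordan block for λ (equivalently, the smallest k with (A − λI)^k v = 0 for every generalised eigenvector v of λ).

  λ = 5: largest Jordan block has size 3, contributing (x − 5)^3

So m_A(x) = (x - 5)^3 = x^3 - 15*x^2 + 75*x - 125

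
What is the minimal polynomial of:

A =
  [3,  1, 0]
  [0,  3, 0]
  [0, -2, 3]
x^2 - 6*x + 9

The characteristic polynomial is χ_A(x) = (x - 3)^3, so the eigenvalues are known. The minimal polynomial is
  m_A(x) = Π_λ (x − λ)^{k_λ}
where k_λ is the size of the *largest* Jordan block for λ (equivalently, the smallest k with (A − λI)^k v = 0 for every generalised eigenvector v of λ).

  λ = 3: largest Jordan block has size 2, contributing (x − 3)^2

So m_A(x) = (x - 3)^2 = x^2 - 6*x + 9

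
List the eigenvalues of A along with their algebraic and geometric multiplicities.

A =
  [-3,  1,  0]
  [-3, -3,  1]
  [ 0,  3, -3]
λ = -3: alg = 3, geom = 1

Step 1 — factor the characteristic polynomial to read off the algebraic multiplicities:
  χ_A(x) = (x + 3)^3

Step 2 — compute geometric multiplicities via the rank-nullity identity g(λ) = n − rank(A − λI):
  rank(A − (-3)·I) = 2, so dim ker(A − (-3)·I) = n − 2 = 1

Summary:
  λ = -3: algebraic multiplicity = 3, geometric multiplicity = 1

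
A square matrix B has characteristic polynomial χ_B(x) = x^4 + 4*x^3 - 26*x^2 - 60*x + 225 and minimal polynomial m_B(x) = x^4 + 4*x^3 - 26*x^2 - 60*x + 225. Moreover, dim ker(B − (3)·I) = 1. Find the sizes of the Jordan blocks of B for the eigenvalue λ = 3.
Block sizes for λ = 3: [2]

Step 1 — from the characteristic polynomial, algebraic multiplicity of λ = 3 is 2. From dim ker(B − (3)·I) = 1, there are exactly 1 Jordan blocks for λ = 3.
Step 2 — from the minimal polynomial, the factor (x − 3)^2 tells us the largest block for λ = 3 has size 2.
Step 3 — with total size 2, 1 blocks, and largest block 2, the block sizes (in nonincreasing order) are [2].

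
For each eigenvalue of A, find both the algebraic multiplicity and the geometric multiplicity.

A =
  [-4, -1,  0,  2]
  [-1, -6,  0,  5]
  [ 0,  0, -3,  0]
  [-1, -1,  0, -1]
λ = -4: alg = 2, geom = 1; λ = -3: alg = 2, geom = 2

Step 1 — factor the characteristic polynomial to read off the algebraic multiplicities:
  χ_A(x) = (x + 3)^2*(x + 4)^2

Step 2 — compute geometric multiplicities via the rank-nullity identity g(λ) = n − rank(A − λI):
  rank(A − (-4)·I) = 3, so dim ker(A − (-4)·I) = n − 3 = 1
  rank(A − (-3)·I) = 2, so dim ker(A − (-3)·I) = n − 2 = 2

Summary:
  λ = -4: algebraic multiplicity = 2, geometric multiplicity = 1
  λ = -3: algebraic multiplicity = 2, geometric multiplicity = 2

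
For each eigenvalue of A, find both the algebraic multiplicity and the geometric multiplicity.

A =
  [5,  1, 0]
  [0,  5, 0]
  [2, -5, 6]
λ = 5: alg = 2, geom = 1; λ = 6: alg = 1, geom = 1

Step 1 — factor the characteristic polynomial to read off the algebraic multiplicities:
  χ_A(x) = (x - 6)*(x - 5)^2

Step 2 — compute geometric multiplicities via the rank-nullity identity g(λ) = n − rank(A − λI):
  rank(A − (5)·I) = 2, so dim ker(A − (5)·I) = n − 2 = 1
  rank(A − (6)·I) = 2, so dim ker(A − (6)·I) = n − 2 = 1

Summary:
  λ = 5: algebraic multiplicity = 2, geometric multiplicity = 1
  λ = 6: algebraic multiplicity = 1, geometric multiplicity = 1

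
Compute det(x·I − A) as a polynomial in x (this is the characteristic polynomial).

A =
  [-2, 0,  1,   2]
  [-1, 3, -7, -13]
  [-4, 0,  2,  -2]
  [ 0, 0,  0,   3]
x^4 - 6*x^3 + 9*x^2

Expanding det(x·I − A) (e.g. by cofactor expansion or by noting that A is similar to its Jordan form J, which has the same characteristic polynomial as A) gives
  χ_A(x) = x^4 - 6*x^3 + 9*x^2
which factors as x^2*(x - 3)^2. The eigenvalues (with algebraic multiplicities) are λ = 0 with multiplicity 2, λ = 3 with multiplicity 2.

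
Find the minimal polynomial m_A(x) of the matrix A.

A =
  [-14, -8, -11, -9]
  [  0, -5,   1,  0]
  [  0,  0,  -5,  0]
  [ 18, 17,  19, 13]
x^4 + 11*x^3 + 15*x^2 - 175*x - 500

The characteristic polynomial is χ_A(x) = (x - 4)*(x + 5)^3, so the eigenvalues are known. The minimal polynomial is
  m_A(x) = Π_λ (x − λ)^{k_λ}
where k_λ is the size of the *largest* Jordan block for λ (equivalently, the smallest k with (A − λI)^k v = 0 for every generalised eigenvector v of λ).

  λ = -5: largest Jordan block has size 3, contributing (x + 5)^3
  λ = 4: largest Jordan block has size 1, contributing (x − 4)

So m_A(x) = (x - 4)*(x + 5)^3 = x^4 + 11*x^3 + 15*x^2 - 175*x - 500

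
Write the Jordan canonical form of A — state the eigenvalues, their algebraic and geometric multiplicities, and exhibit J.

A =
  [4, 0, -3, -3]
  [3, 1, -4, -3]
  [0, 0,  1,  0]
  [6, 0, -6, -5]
J_1(-2) ⊕ J_2(1) ⊕ J_1(1)

The characteristic polynomial is
  det(x·I − A) = x^4 - x^3 - 3*x^2 + 5*x - 2 = (x - 1)^3*(x + 2)

Eigenvalues and multiplicities (the geometric multiplicity of λ is n − rank(A − λI), which equals the number of Jordan blocks for λ):
  λ = -2: algebraic multiplicity = 1, geometric multiplicity = 1
  λ = 1: algebraic multiplicity = 3, geometric multiplicity = 2

Determining the block sizes for each eigenvalue:
  λ = -2: one block (gm = 1), so the single block has size am = 1 → block sizes [1]
  λ = 1: 2 blocks summing to 3 forces exactly one block of size 2 and the rest size 1 → block sizes [2, 1]

Assembling the blocks gives a Jordan form
J =
  [-2, 0, 0, 0]
  [ 0, 1, 1, 0]
  [ 0, 0, 1, 0]
  [ 0, 0, 0, 1]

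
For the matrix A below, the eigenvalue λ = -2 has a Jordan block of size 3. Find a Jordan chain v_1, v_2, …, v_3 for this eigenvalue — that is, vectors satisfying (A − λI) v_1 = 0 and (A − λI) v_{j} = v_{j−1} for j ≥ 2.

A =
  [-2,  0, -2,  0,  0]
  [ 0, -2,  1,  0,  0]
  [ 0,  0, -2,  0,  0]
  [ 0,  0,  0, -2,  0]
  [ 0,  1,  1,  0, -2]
A Jordan chain for λ = -2 of length 3:
v_1 = (0, 0, 0, 0, 1)ᵀ
v_2 = (-2, 1, 0, 0, 1)ᵀ
v_3 = (0, 0, 1, 0, 0)ᵀ

Let N = A − (-2)·I. We want v_3 with N^3 v_3 = 0 but N^2 v_3 ≠ 0; then v_{j-1} := N · v_j for j = 3, …, 2.

Pick v_3 = (0, 0, 1, 0, 0)ᵀ.
Then v_2 = N · v_3 = (-2, 1, 0, 0, 1)ᵀ.
Then v_1 = N · v_2 = (0, 0, 0, 0, 1)ᵀ.

Sanity check: (A − (-2)·I) v_1 = (0, 0, 0, 0, 0)ᵀ = 0. ✓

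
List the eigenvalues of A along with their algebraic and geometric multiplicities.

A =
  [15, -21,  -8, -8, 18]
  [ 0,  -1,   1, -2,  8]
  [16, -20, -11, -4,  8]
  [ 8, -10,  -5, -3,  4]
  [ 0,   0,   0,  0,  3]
λ = -1: alg = 3, geom = 1; λ = 3: alg = 2, geom = 2

Step 1 — factor the characteristic polynomial to read off the algebraic multiplicities:
  χ_A(x) = (x - 3)^2*(x + 1)^3

Step 2 — compute geometric multiplicities via the rank-nullity identity g(λ) = n − rank(A − λI):
  rank(A − (-1)·I) = 4, so dim ker(A − (-1)·I) = n − 4 = 1
  rank(A − (3)·I) = 3, so dim ker(A − (3)·I) = n − 3 = 2

Summary:
  λ = -1: algebraic multiplicity = 3, geometric multiplicity = 1
  λ = 3: algebraic multiplicity = 2, geometric multiplicity = 2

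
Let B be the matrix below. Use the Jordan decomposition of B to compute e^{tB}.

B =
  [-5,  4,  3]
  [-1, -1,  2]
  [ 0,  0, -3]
e^{tB} =
  [-2*t*exp(-3*t) + exp(-3*t), 4*t*exp(-3*t), t^2*exp(-3*t) + 3*t*exp(-3*t)]
  [-t*exp(-3*t), 2*t*exp(-3*t) + exp(-3*t), t^2*exp(-3*t)/2 + 2*t*exp(-3*t)]
  [0, 0, exp(-3*t)]

Strategy: write B = P · J · P⁻¹ where J is a Jordan canonical form, so e^{tB} = P · e^{tJ} · P⁻¹, and e^{tJ} can be computed block-by-block.

B has Jordan form
J =
  [-3,  1,  0]
  [ 0, -3,  1]
  [ 0,  0, -3]
(up to reordering of blocks).

Per-block formulas:
  For a 3×3 Jordan block J_3(-3): exp(t · J_3(-3)) = e^(-3t)·(I + t·N + (t^2/2)·N^2), where N is the 3×3 nilpotent shift.

After assembling e^{tJ} and conjugating by P, we get:

e^{tB} =
  [-2*t*exp(-3*t) + exp(-3*t), 4*t*exp(-3*t), t^2*exp(-3*t) + 3*t*exp(-3*t)]
  [-t*exp(-3*t), 2*t*exp(-3*t) + exp(-3*t), t^2*exp(-3*t)/2 + 2*t*exp(-3*t)]
  [0, 0, exp(-3*t)]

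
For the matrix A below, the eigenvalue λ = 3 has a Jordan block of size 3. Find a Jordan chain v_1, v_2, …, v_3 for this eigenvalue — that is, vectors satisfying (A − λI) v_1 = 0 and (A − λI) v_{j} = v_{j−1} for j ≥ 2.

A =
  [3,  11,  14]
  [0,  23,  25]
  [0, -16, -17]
A Jordan chain for λ = 3 of length 3:
v_1 = (-4, 0, 0)ᵀ
v_2 = (11, 20, -16)ᵀ
v_3 = (0, 1, 0)ᵀ

Let N = A − (3)·I. We want v_3 with N^3 v_3 = 0 but N^2 v_3 ≠ 0; then v_{j-1} := N · v_j for j = 3, …, 2.

Pick v_3 = (0, 1, 0)ᵀ.
Then v_2 = N · v_3 = (11, 20, -16)ᵀ.
Then v_1 = N · v_2 = (-4, 0, 0)ᵀ.

Sanity check: (A − (3)·I) v_1 = (0, 0, 0)ᵀ = 0. ✓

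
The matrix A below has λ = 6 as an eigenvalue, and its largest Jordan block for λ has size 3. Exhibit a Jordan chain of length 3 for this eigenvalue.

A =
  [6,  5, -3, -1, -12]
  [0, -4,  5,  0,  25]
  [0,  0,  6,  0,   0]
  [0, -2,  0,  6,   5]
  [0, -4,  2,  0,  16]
A Jordan chain for λ = 6 of length 3:
v_1 = (1, 0, 0, 0, 0)ᵀ
v_2 = (-3, 5, 0, 0, 2)ᵀ
v_3 = (0, 0, 1, 0, 0)ᵀ

Let N = A − (6)·I. We want v_3 with N^3 v_3 = 0 but N^2 v_3 ≠ 0; then v_{j-1} := N · v_j for j = 3, …, 2.

Pick v_3 = (0, 0, 1, 0, 0)ᵀ.
Then v_2 = N · v_3 = (-3, 5, 0, 0, 2)ᵀ.
Then v_1 = N · v_2 = (1, 0, 0, 0, 0)ᵀ.

Sanity check: (A − (6)·I) v_1 = (0, 0, 0, 0, 0)ᵀ = 0. ✓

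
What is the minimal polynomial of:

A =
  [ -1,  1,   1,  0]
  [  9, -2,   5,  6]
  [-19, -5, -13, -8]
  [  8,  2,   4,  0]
x^3 + 12*x^2 + 48*x + 64

The characteristic polynomial is χ_A(x) = (x + 4)^4, so the eigenvalues are known. The minimal polynomial is
  m_A(x) = Π_λ (x − λ)^{k_λ}
where k_λ is the size of the *largest* Jordan block for λ (equivalently, the smallest k with (A − λI)^k v = 0 for every generalised eigenvector v of λ).

  λ = -4: largest Jordan block has size 3, contributing (x + 4)^3

So m_A(x) = (x + 4)^3 = x^3 + 12*x^2 + 48*x + 64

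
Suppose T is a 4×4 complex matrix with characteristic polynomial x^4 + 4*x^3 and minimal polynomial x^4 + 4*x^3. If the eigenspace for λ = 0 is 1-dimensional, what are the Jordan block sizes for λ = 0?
Block sizes for λ = 0: [3]

Step 1 — from the characteristic polynomial, algebraic multiplicity of λ = 0 is 3. From dim ker(T − (0)·I) = 1, there are exactly 1 Jordan blocks for λ = 0.
Step 2 — from the minimal polynomial, the factor (x − 0)^3 tells us the largest block for λ = 0 has size 3.
Step 3 — with total size 3, 1 blocks, and largest block 3, the block sizes (in nonincreasing order) are [3].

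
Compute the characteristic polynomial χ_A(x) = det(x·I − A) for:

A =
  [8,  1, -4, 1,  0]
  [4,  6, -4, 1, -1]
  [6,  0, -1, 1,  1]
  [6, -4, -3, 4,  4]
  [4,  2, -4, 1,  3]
x^5 - 20*x^4 + 160*x^3 - 640*x^2 + 1280*x - 1024

Expanding det(x·I − A) (e.g. by cofactor expansion or by noting that A is similar to its Jordan form J, which has the same characteristic polynomial as A) gives
  χ_A(x) = x^5 - 20*x^4 + 160*x^3 - 640*x^2 + 1280*x - 1024
which factors as (x - 4)^5. The eigenvalues (with algebraic multiplicities) are λ = 4 with multiplicity 5.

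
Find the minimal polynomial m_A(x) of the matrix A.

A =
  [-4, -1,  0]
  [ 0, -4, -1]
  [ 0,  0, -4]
x^3 + 12*x^2 + 48*x + 64

The characteristic polynomial is χ_A(x) = (x + 4)^3, so the eigenvalues are known. The minimal polynomial is
  m_A(x) = Π_λ (x − λ)^{k_λ}
where k_λ is the size of the *largest* Jordan block for λ (equivalently, the smallest k with (A − λI)^k v = 0 for every generalised eigenvector v of λ).

  λ = -4: largest Jordan block has size 3, contributing (x + 4)^3

So m_A(x) = (x + 4)^3 = x^3 + 12*x^2 + 48*x + 64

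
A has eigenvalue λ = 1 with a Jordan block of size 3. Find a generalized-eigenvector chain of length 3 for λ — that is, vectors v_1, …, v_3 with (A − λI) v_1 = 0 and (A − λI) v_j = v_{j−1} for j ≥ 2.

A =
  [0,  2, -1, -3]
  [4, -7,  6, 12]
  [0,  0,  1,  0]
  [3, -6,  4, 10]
A Jordan chain for λ = 1 of length 3:
v_1 = (1, -4, 0, -3)ᵀ
v_2 = (-1, 6, 0, 4)ᵀ
v_3 = (0, 0, 1, 0)ᵀ

Let N = A − (1)·I. We want v_3 with N^3 v_3 = 0 but N^2 v_3 ≠ 0; then v_{j-1} := N · v_j for j = 3, …, 2.

Pick v_3 = (0, 0, 1, 0)ᵀ.
Then v_2 = N · v_3 = (-1, 6, 0, 4)ᵀ.
Then v_1 = N · v_2 = (1, -4, 0, -3)ᵀ.

Sanity check: (A − (1)·I) v_1 = (0, 0, 0, 0)ᵀ = 0. ✓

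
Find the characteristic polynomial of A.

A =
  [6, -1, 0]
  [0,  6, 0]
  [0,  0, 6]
x^3 - 18*x^2 + 108*x - 216

Expanding det(x·I − A) (e.g. by cofactor expansion or by noting that A is similar to its Jordan form J, which has the same characteristic polynomial as A) gives
  χ_A(x) = x^3 - 18*x^2 + 108*x - 216
which factors as (x - 6)^3. The eigenvalues (with algebraic multiplicities) are λ = 6 with multiplicity 3.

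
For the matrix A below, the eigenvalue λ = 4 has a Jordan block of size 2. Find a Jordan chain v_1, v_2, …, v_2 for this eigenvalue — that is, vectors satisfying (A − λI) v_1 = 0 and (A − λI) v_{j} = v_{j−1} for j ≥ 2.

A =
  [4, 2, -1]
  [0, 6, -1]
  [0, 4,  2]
A Jordan chain for λ = 4 of length 2:
v_1 = (2, 2, 4)ᵀ
v_2 = (0, 1, 0)ᵀ

Let N = A − (4)·I. We want v_2 with N^2 v_2 = 0 but N^1 v_2 ≠ 0; then v_{j-1} := N · v_j for j = 2, …, 2.

Pick v_2 = (0, 1, 0)ᵀ.
Then v_1 = N · v_2 = (2, 2, 4)ᵀ.

Sanity check: (A − (4)·I) v_1 = (0, 0, 0)ᵀ = 0. ✓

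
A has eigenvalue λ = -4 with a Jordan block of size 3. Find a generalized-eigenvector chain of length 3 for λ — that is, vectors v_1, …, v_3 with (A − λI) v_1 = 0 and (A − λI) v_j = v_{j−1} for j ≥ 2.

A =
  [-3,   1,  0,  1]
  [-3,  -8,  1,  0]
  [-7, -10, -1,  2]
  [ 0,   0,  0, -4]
A Jordan chain for λ = -4 of length 3:
v_1 = (-2, 2, 2, 0)ᵀ
v_2 = (1, -3, -7, 0)ᵀ
v_3 = (1, 0, 0, 0)ᵀ

Let N = A − (-4)·I. We want v_3 with N^3 v_3 = 0 but N^2 v_3 ≠ 0; then v_{j-1} := N · v_j for j = 3, …, 2.

Pick v_3 = (1, 0, 0, 0)ᵀ.
Then v_2 = N · v_3 = (1, -3, -7, 0)ᵀ.
Then v_1 = N · v_2 = (-2, 2, 2, 0)ᵀ.

Sanity check: (A − (-4)·I) v_1 = (0, 0, 0, 0)ᵀ = 0. ✓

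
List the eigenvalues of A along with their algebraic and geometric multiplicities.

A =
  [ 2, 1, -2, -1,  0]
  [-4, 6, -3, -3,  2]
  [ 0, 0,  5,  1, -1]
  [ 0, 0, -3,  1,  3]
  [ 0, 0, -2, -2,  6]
λ = 4: alg = 5, geom = 2

Step 1 — factor the characteristic polynomial to read off the algebraic multiplicities:
  χ_A(x) = (x - 4)^5

Step 2 — compute geometric multiplicities via the rank-nullity identity g(λ) = n − rank(A − λI):
  rank(A − (4)·I) = 3, so dim ker(A − (4)·I) = n − 3 = 2

Summary:
  λ = 4: algebraic multiplicity = 5, geometric multiplicity = 2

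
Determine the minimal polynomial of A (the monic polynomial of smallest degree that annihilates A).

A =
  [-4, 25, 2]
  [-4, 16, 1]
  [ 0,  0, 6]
x^3 - 18*x^2 + 108*x - 216

The characteristic polynomial is χ_A(x) = (x - 6)^3, so the eigenvalues are known. The minimal polynomial is
  m_A(x) = Π_λ (x − λ)^{k_λ}
where k_λ is the size of the *largest* Jordan block for λ (equivalently, the smallest k with (A − λI)^k v = 0 for every generalised eigenvector v of λ).

  λ = 6: largest Jordan block has size 3, contributing (x − 6)^3

So m_A(x) = (x - 6)^3 = x^3 - 18*x^2 + 108*x - 216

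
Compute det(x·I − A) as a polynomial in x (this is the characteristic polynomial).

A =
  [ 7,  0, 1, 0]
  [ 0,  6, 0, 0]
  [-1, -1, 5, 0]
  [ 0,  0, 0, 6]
x^4 - 24*x^3 + 216*x^2 - 864*x + 1296

Expanding det(x·I − A) (e.g. by cofactor expansion or by noting that A is similar to its Jordan form J, which has the same characteristic polynomial as A) gives
  χ_A(x) = x^4 - 24*x^3 + 216*x^2 - 864*x + 1296
which factors as (x - 6)^4. The eigenvalues (with algebraic multiplicities) are λ = 6 with multiplicity 4.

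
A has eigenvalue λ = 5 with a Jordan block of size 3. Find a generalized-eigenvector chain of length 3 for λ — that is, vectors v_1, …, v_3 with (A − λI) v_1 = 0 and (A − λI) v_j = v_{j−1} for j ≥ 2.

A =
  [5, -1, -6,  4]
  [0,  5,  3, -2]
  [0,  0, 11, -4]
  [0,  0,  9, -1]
A Jordan chain for λ = 5 of length 3:
v_1 = (-3, 0, 0, 0)ᵀ
v_2 = (-6, 3, 6, 9)ᵀ
v_3 = (0, 0, 1, 0)ᵀ

Let N = A − (5)·I. We want v_3 with N^3 v_3 = 0 but N^2 v_3 ≠ 0; then v_{j-1} := N · v_j for j = 3, …, 2.

Pick v_3 = (0, 0, 1, 0)ᵀ.
Then v_2 = N · v_3 = (-6, 3, 6, 9)ᵀ.
Then v_1 = N · v_2 = (-3, 0, 0, 0)ᵀ.

Sanity check: (A − (5)·I) v_1 = (0, 0, 0, 0)ᵀ = 0. ✓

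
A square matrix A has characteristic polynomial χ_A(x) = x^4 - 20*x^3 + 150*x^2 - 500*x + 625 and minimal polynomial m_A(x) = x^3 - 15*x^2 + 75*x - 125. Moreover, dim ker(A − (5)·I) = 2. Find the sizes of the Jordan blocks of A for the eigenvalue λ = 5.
Block sizes for λ = 5: [3, 1]

Step 1 — from the characteristic polynomial, algebraic multiplicity of λ = 5 is 4. From dim ker(A − (5)·I) = 2, there are exactly 2 Jordan blocks for λ = 5.
Step 2 — from the minimal polynomial, the factor (x − 5)^3 tells us the largest block for λ = 5 has size 3.
Step 3 — with total size 4, 2 blocks, and largest block 3, the block sizes (in nonincreasing order) are [3, 1].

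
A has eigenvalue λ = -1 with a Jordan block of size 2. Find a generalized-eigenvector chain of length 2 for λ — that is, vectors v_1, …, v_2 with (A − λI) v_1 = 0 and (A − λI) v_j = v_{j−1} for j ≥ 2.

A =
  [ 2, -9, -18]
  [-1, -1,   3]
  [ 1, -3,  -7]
A Jordan chain for λ = -1 of length 2:
v_1 = (3, -1, 1)ᵀ
v_2 = (1, 0, 0)ᵀ

Let N = A − (-1)·I. We want v_2 with N^2 v_2 = 0 but N^1 v_2 ≠ 0; then v_{j-1} := N · v_j for j = 2, …, 2.

Pick v_2 = (1, 0, 0)ᵀ.
Then v_1 = N · v_2 = (3, -1, 1)ᵀ.

Sanity check: (A − (-1)·I) v_1 = (0, 0, 0)ᵀ = 0. ✓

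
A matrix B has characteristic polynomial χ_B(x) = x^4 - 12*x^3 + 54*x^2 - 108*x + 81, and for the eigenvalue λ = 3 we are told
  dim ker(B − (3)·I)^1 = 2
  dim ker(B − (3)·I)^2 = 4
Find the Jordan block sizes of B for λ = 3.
Block sizes for λ = 3: [2, 2]

From the dimensions of kernels of powers, the number of Jordan blocks of size at least j is d_j − d_{j−1} where d_j = dim ker(N^j) (with d_0 = 0). Computing the differences gives [2, 2].
The number of blocks of size exactly k is (#blocks of size ≥ k) − (#blocks of size ≥ k + 1), so the partition is: 2 block(s) of size 2.
In nonincreasing order the block sizes are [2, 2].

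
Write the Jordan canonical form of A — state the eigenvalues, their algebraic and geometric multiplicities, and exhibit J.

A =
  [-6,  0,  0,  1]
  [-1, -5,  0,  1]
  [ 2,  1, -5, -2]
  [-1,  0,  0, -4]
J_3(-5) ⊕ J_1(-5)

The characteristic polynomial is
  det(x·I − A) = x^4 + 20*x^3 + 150*x^2 + 500*x + 625 = (x + 5)^4

Eigenvalues and multiplicities (the geometric multiplicity of λ is n − rank(A − λI), which equals the number of Jordan blocks for λ):
  λ = -5: algebraic multiplicity = 4, geometric multiplicity = 2

Determining the block sizes for each eigenvalue:
  λ = -5: with am = 4 and gm = 2, the partition is not yet determined (e.g. several partitions of 4 into 2 parts exist). Let N = A − (-5)·I. Computing rank(N^1) = 2, rank(N^2) = 1, rank(N^3) = 0; the number of blocks of size ≥ j is rank(N^{j−1}) − rank(N^j), giving [2, 1, 1]. So we have 1 block(s) of size 3, 1 block(s) of size 1 → block sizes [3, 1]

Assembling the blocks gives a Jordan form
J =
  [-5,  1,  0,  0]
  [ 0, -5,  1,  0]
  [ 0,  0, -5,  0]
  [ 0,  0,  0, -5]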